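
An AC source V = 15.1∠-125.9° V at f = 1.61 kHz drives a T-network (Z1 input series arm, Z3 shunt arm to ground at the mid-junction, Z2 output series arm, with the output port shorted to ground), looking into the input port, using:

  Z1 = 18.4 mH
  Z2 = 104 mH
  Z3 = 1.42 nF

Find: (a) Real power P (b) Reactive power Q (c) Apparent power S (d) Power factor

Step 1 — Angular frequency: ω = 2π·f = 2π·1610 = 1.012e+04 rad/s.
Step 2 — Component impedances:
  Z1: Z = jωL = j·1.012e+04·0.0184 = 0 + j186.1 Ω
  Z2: Z = jωL = j·1.012e+04·0.104 = 0 + j1052 Ω
  Z3: Z = 1/(jωC) = -j/(ω·C) = 0 - j6.962e+04 Ω
Step 3 — With the output port shorted to ground, the output series arm Z2 runs from the junction to ground; the shunt arm Z3 also runs from the junction to ground. They appear in parallel: Z3 || Z2 = 0 + j1068 Ω.
Step 4 — Series with input arm Z1: Z_in = Z1 + (Z3 || Z2) = 0 + j1254 Ω = 1254∠90.0° Ω.
Step 5 — Source phasor: V = 15.1∠-125.9° V = -8.854 - j12.23 V.
Step 6 — Current: I = V / Z = -0.009752 + j0.007059 A = 0.01204∠144.1° A.
Step 7 — Complex power: S = V·I* = 0 + j0.1818 VA.
Step 8 — Real power: P = Re(S) = 0 W.
Step 9 — Reactive power: Q = Im(S) = 0.1818 VAR.
Step 10 — Apparent power: |S| = 0.1818 VA.
Step 11 — Power factor: PF = P/|S| = 0 (lagging).

(a) P = 0 W  (b) Q = 0.1818 VAR  (c) S = 0.1818 VA  (d) PF = 0 (lagging)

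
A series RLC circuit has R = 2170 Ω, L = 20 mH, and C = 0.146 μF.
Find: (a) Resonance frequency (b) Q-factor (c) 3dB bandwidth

Step 1 — Resonance condition Im(Z)=0 gives ω₀ = 1/√(LC).
Step 2 — ω₀ = 1/√(0.02·1.46e-07) = 1.851e+04 rad/s.
Step 3 — f₀ = ω₀/(2π) = 2945 Hz.
Step 4 — Series Q: Q = ω₀L/R = 1.851e+04·0.02/2170 = 0.1706.
Step 5 — 3dB bandwidth: Δω = ω₀/Q = 1.085e+05 rad/s; BW = Δω/(2π) = 1.727e+04 Hz.

(a) f₀ = 2945 Hz  (b) Q = 0.1706  (c) BW = 1.727e+04 Hz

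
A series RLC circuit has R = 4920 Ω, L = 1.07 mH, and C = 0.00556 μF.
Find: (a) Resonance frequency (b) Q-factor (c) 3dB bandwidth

Step 1 — Resonance: ω₀ = 1/√(LC) = 1/√(0.00107·5.56e-09) = 4.1e+05 rad/s.
Step 2 — f₀ = ω₀/(2π) = 6.525e+04 Hz.
Step 3 — Series Q: Q = ω₀L/R = 4.1e+05·0.00107/4920 = 0.08916.
Step 4 — Bandwidth: Δω = ω₀/Q = 4.598e+06 rad/s; BW = Δω/(2π) = 7.318e+05 Hz.

(a) f₀ = 6.525e+04 Hz  (b) Q = 0.08916  (c) BW = 7.318e+05 Hz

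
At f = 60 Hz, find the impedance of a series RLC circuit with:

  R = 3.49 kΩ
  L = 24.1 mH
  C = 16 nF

Step 1 — Angular frequency: ω = 2π·f = 2π·60 = 377 rad/s.
Step 2 — Component impedances:
  R: Z = R = 3490 Ω
  L: Z = jωL = j·377·0.0241 = 0 + j9.085 Ω
  C: Z = 1/(jωC) = -j/(ω·C) = 0 - j1.658e+05 Ω
Step 3 — Series combination: Z_total = R + L + C = 3490 - j1.658e+05 Ω = 1.658e+05∠-88.8° Ω.

Z = 3490 - j1.658e+05 Ω = 1.658e+05∠-88.8° Ω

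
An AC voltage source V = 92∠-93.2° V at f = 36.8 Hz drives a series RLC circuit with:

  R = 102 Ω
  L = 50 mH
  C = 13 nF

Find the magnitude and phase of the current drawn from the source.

Step 1 — Angular frequency: ω = 2π·f = 2π·36.8 = 231.2 rad/s.
Step 2 — Component impedances:
  R: Z = R = 102 Ω
  L: Z = jωL = j·231.2·0.05 = 0 + j11.56 Ω
  C: Z = 1/(jωC) = -j/(ω·C) = 0 - j3.327e+05 Ω
Step 3 — Series combination: Z_total = R + L + C = 102 - j3.327e+05 Ω = 3.327e+05∠-90.0° Ω.
Step 4 — Source phasor: V = 92∠-93.2° V = -5.136 - j91.86 V.
Step 5 — Ohm's law: I = V / Z_total = (-5.136 - j91.86) / (102 - j3.327e+05) = 0.0002761 - j1.552e-05 A.
Step 6 — Convert to polar: |I| = 0.0002766 A, ∠I = -3.2°.

I = 0.0002766∠-3.2° A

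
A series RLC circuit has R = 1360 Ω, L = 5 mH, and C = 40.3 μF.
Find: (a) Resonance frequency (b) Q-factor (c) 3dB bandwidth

Step 1 — Resonance: ω₀ = 1/√(LC) = 1/√(0.005·4.03e-05) = 2228 rad/s.
Step 2 — f₀ = ω₀/(2π) = 354.6 Hz.
Step 3 — Series Q: Q = ω₀L/R = 2228·0.005/1360 = 0.00819.
Step 4 — Bandwidth: Δω = ω₀/Q = 2.72e+05 rad/s; BW = Δω/(2π) = 4.329e+04 Hz.

(a) f₀ = 354.6 Hz  (b) Q = 0.00819  (c) BW = 4.329e+04 Hz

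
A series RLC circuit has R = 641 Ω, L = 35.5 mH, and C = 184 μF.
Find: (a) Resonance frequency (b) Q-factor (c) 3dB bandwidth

Step 1 — Resonance: ω₀ = 1/√(LC) = 1/√(0.0355·0.000184) = 391.3 rad/s.
Step 2 — f₀ = ω₀/(2π) = 62.27 Hz.
Step 3 — Series Q: Q = ω₀L/R = 391.3·0.0355/641 = 0.02167.
Step 4 — Bandwidth: Δω = ω₀/Q = 1.806e+04 rad/s; BW = Δω/(2π) = 2874 Hz.

(a) f₀ = 62.27 Hz  (b) Q = 0.02167  (c) BW = 2874 Hz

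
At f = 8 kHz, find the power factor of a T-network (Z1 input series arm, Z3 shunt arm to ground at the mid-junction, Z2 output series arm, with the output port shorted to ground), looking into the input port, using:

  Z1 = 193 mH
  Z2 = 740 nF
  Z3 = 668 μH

Step 1 — Angular frequency: ω = 2π·f = 2π·8000 = 5.027e+04 rad/s.
Step 2 — Component impedances:
  Z1: Z = jωL = j·5.027e+04·0.193 = 0 + j9701 Ω
  Z2: Z = 1/(jωC) = -j/(ω·C) = 0 - j26.88 Ω
  Z3: Z = jωL = j·5.027e+04·0.000668 = 0 + j33.58 Ω
Step 3 — With the output port shorted to ground, the output series arm Z2 runs from the junction to ground; the shunt arm Z3 also runs from the junction to ground. They appear in parallel: Z3 || Z2 = 0 - j134.9 Ω.
Step 4 — Series with input arm Z1: Z_in = Z1 + (Z3 || Z2) = 0 + j9566 Ω = 9566∠90.0° Ω.
Step 5 — Power factor: PF = cos(φ) = Re(Z)/|Z| = 0/9566 = 0.
Step 6 — Type: Im(Z) = 9566 ⇒ lagging (phase φ = 90.0°).

PF = 0 (lagging, φ = 90.0°)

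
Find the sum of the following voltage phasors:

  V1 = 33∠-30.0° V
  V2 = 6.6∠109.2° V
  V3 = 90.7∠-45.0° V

Step 1 — Convert each phasor to rectangular form:
  V1 = 33·(cos(-30.0°) + j·sin(-30.0°)) = 28.58 - j16.5 V
  V2 = 6.6·(cos(109.2°) + j·sin(109.2°)) = -2.171 + j6.233 V
  V3 = 90.7·(cos(-45.0°) + j·sin(-45.0°)) = 64.13 - j64.13 V
Step 2 — Sum components: V_total = 90.54 - j74.4 V.
Step 3 — Convert to polar: |V_total| = 117.2 V, ∠V_total = -39.4°.

V_total = 117.2∠-39.4° V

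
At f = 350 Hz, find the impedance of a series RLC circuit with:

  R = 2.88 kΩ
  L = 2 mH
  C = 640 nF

Step 1 — Angular frequency: ω = 2π·f = 2π·350 = 2199 rad/s.
Step 2 — Component impedances:
  R: Z = R = 2880 Ω
  L: Z = jωL = j·2199·0.002 = 0 + j4.398 Ω
  C: Z = 1/(jωC) = -j/(ω·C) = 0 - j710.5 Ω
Step 3 — Series combination: Z_total = R + L + C = 2880 - j706.1 Ω = 2965∠-13.8° Ω.

Z = 2880 - j706.1 Ω = 2965∠-13.8° Ω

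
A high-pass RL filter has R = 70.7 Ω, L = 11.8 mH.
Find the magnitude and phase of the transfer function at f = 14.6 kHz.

Step 1 — Angular frequency: ω = 2π·1.46e+04 = 9.173e+04 rad/s.
Step 2 — Transfer function: H(jω) = jωL/(R + jωL).
Step 3 — Numerator jωL = j·1082; denominator R + jωL = 70.7 + j1082.
Step 4 — H = 0.9958 + j0.06504.
Step 5 — Magnitude: |H| = 0.9979 (-0.0 dB); phase: φ = 3.7°.

|H| = 0.9979 (-0.0 dB), φ = 3.7°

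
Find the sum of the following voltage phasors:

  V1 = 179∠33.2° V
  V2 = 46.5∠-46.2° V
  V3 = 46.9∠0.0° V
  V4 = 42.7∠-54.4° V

Step 1 — Convert each phasor to rectangular form:
  V1 = 179·(cos(33.2°) + j·sin(33.2°)) = 149.8 + j98.01 V
  V2 = 46.5·(cos(-46.2°) + j·sin(-46.2°)) = 32.18 - j33.56 V
  V3 = 46.9·(cos(0.0°) + j·sin(0.0°)) = 46.9 V
  V4 = 42.7·(cos(-54.4°) + j·sin(-54.4°)) = 24.86 - j34.72 V
Step 2 — Sum components: V_total = 253.7 + j29.73 V.
Step 3 — Convert to polar: |V_total| = 255.5 V, ∠V_total = 6.7°.

V_total = 255.5∠6.7° V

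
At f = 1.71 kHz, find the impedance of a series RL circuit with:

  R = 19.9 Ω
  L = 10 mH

Step 1 — Angular frequency: ω = 2π·f = 2π·1710 = 1.074e+04 rad/s.
Step 2 — Component impedances:
  R: Z = R = 19.9 Ω
  L: Z = jωL = j·1.074e+04·0.01 = 0 + j107.4 Ω
Step 3 — Series combination: Z_total = R + L = 19.9 + j107.4 Ω = 109.3∠79.5° Ω.

Z = 19.9 + j107.4 Ω = 109.3∠79.5° Ω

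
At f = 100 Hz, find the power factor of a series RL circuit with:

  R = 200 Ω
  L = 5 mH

Step 1 — Angular frequency: ω = 2π·f = 2π·100 = 628.3 rad/s.
Step 2 — Component impedances:
  R: Z = R = 200 Ω
  L: Z = jωL = j·628.3·0.005 = 0 + j3.142 Ω
Step 3 — Series combination: Z_total = R + L = 200 + j3.142 Ω = 200∠0.9° Ω.
Step 4 — Power factor: PF = cos(φ) = Re(Z)/|Z| = 200/200.02 = 0.9999.
Step 5 — Type: Im(Z) = 3.142 ⇒ lagging (phase φ = 0.9°).

PF = 0.9999 (lagging, φ = 0.9°)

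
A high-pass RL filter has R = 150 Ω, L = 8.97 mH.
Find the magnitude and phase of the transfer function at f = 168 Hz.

Step 1 — Angular frequency: ω = 2π·168 = 1056 rad/s.
Step 2 — Transfer function: H(jω) = jωL/(R + jωL).
Step 3 — Numerator jωL = j·9.469; denominator R + jωL = 150 + j9.469.
Step 4 — H = 0.003969 + j0.06287.
Step 5 — Magnitude: |H| = 0.063 (-24.0 dB); phase: φ = 86.4°.

|H| = 0.063 (-24.0 dB), φ = 86.4°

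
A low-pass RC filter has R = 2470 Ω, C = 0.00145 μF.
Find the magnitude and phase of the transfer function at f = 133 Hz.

Step 1 — Angular frequency: ω = 2π·133 = 835.7 rad/s.
Step 2 — Transfer function: H(jω) = 1/(1 + jωRC).
Step 3 — Denominator: 1 + jωRC = 1 + j·835.7·2470·1.45e-09 = 1 + j0.002993.
Step 4 — H = 1 - j0.002993.
Step 5 — Magnitude: |H| = 1 (-0.0 dB); phase: φ = -0.2°.

|H| = 1 (-0.0 dB), φ = -0.2°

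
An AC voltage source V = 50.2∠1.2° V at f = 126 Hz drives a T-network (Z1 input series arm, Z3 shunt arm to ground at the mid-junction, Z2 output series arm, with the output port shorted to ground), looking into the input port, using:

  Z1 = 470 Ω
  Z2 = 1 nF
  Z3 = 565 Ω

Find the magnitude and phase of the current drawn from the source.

Step 1 — Angular frequency: ω = 2π·f = 2π·126 = 791.7 rad/s.
Step 2 — Component impedances:
  Z1: Z = R = 470 Ω
  Z2: Z = 1/(jωC) = -j/(ω·C) = 0 - j1.263e+06 Ω
  Z3: Z = R = 565 Ω
Step 3 — With the output port shorted to ground, the output series arm Z2 runs from the junction to ground; the shunt arm Z3 also runs from the junction to ground. They appear in parallel: Z3 || Z2 = 565 - j0.2527 Ω.
Step 4 — Series with input arm Z1: Z_in = Z1 + (Z3 || Z2) = 1035 - j0.2527 Ω = 1035∠-0.0° Ω.
Step 5 — Source phasor: V = 50.2∠1.2° V = 50.19 + j1.051 V.
Step 6 — Ohm's law: I = V / Z_total = (50.19 + j1.051) / (1035 - j0.2527) = 0.04849 + j0.001028 A.
Step 7 — Convert to polar: |I| = 0.0485 A, ∠I = 1.2°.

I = 0.0485∠1.2° A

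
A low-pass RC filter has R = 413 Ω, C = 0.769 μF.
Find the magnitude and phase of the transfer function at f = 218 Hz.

Step 1 — Angular frequency: ω = 2π·218 = 1370 rad/s.
Step 2 — Transfer function: H(jω) = 1/(1 + jωRC).
Step 3 — Denominator: 1 + jωRC = 1 + j·1370·413·7.69e-07 = 1 + j0.435.
Step 4 — H = 0.8409 - j0.3658.
Step 5 — Magnitude: |H| = 0.917 (-0.8 dB); phase: φ = -23.5°.

|H| = 0.917 (-0.8 dB), φ = -23.5°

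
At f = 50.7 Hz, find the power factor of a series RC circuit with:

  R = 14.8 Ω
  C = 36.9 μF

Step 1 — Angular frequency: ω = 2π·f = 2π·50.7 = 318.6 rad/s.
Step 2 — Component impedances:
  R: Z = R = 14.8 Ω
  C: Z = 1/(jωC) = -j/(ω·C) = 0 - j85.07 Ω
Step 3 — Series combination: Z_total = R + C = 14.8 - j85.07 Ω = 86.35∠-80.1° Ω.
Step 4 — Power factor: PF = cos(φ) = Re(Z)/|Z| = 14.8/86.35 = 0.1714.
Step 5 — Type: Im(Z) = -85.07 ⇒ leading (phase φ = -80.1°).

PF = 0.1714 (leading, φ = -80.1°)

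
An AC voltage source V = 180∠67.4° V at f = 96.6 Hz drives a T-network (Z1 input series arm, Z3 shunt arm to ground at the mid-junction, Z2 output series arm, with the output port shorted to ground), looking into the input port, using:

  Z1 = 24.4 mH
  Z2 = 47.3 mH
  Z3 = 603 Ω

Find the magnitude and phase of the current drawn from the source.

Step 1 — Angular frequency: ω = 2π·f = 2π·96.6 = 607 rad/s.
Step 2 — Component impedances:
  Z1: Z = jωL = j·607·0.0244 = 0 + j14.81 Ω
  Z2: Z = jωL = j·607·0.0473 = 0 + j28.71 Ω
  Z3: Z = R = 603 Ω
Step 3 — With the output port shorted to ground, the output series arm Z2 runs from the junction to ground; the shunt arm Z3 also runs from the junction to ground. They appear in parallel: Z3 || Z2 = 1.364 + j28.64 Ω.
Step 4 — Series with input arm Z1: Z_in = Z1 + (Z3 || Z2) = 1.364 + j43.45 Ω = 43.48∠88.2° Ω.
Step 5 — Source phasor: V = 180∠67.4° V = 69.17 + j166.2 V.
Step 6 — Ohm's law: I = V / Z_total = (69.17 + j166.2) / (1.364 + j43.45) = 3.87 - j1.47 A.
Step 7 — Convert to polar: |I| = 4.14 A, ∠I = -20.8°.

I = 4.14∠-20.8° A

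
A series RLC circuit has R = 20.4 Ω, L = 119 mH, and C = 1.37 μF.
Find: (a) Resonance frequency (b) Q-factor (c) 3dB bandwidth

Step 1 — Resonance: ω₀ = 1/√(LC) = 1/√(0.119·1.37e-06) = 2477 rad/s.
Step 2 — f₀ = ω₀/(2π) = 394.2 Hz.
Step 3 — Series Q: Q = ω₀L/R = 2477·0.119/20.4 = 14.45.
Step 4 — Bandwidth: Δω = ω₀/Q = 171.4 rad/s; BW = Δω/(2π) = 27.28 Hz.

(a) f₀ = 394.2 Hz  (b) Q = 14.45  (c) BW = 27.28 Hz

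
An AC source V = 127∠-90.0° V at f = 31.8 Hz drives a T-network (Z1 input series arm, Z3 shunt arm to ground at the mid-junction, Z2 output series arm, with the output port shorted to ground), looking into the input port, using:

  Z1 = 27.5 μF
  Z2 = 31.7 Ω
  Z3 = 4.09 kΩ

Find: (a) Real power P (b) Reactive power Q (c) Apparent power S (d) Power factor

Step 1 — Angular frequency: ω = 2π·f = 2π·31.8 = 199.8 rad/s.
Step 2 — Component impedances:
  Z1: Z = 1/(jωC) = -j/(ω·C) = 0 - j182 Ω
  Z2: Z = R = 31.7 Ω
  Z3: Z = R = 4090 Ω
Step 3 — With the output port shorted to ground, the output series arm Z2 runs from the junction to ground; the shunt arm Z3 also runs from the junction to ground. They appear in parallel: Z3 || Z2 = 31.46 Ω.
Step 4 — Series with input arm Z1: Z_in = Z1 + (Z3 || Z2) = 31.46 - j182 Ω = 184.7∠-80.2° Ω.
Step 5 — Source phasor: V = 127∠-90.0° V = 0 - j127 V.
Step 6 — Current: I = V / Z = 0.6776 - j0.1171 A = 0.6876∠-9.8° A.
Step 7 — Complex power: S = V·I* = 14.87 - j86.05 VA.
Step 8 — Real power: P = Re(S) = 14.87 W.
Step 9 — Reactive power: Q = Im(S) = -86.05 VAR.
Step 10 — Apparent power: |S| = 87.33 VA.
Step 11 — Power factor: PF = P/|S| = 0.1703 (leading).

(a) P = 14.87 W  (b) Q = -86.05 VAR  (c) S = 87.33 VA  (d) PF = 0.1703 (leading)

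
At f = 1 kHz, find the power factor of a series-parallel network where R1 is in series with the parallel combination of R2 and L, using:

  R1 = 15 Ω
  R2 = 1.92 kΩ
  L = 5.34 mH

Step 1 — Angular frequency: ω = 2π·f = 2π·1000 = 6283 rad/s.
Step 2 — Component impedances:
  R1: Z = R = 15 Ω
  R2: Z = R = 1920 Ω
  L: Z = jωL = j·6283·0.00534 = 0 + j33.55 Ω
Step 3 — Parallel branch: R2 || L = 1/(1/R2 + 1/L) = 0.5861 + j33.54 Ω.
Step 4 — Series with R1: Z_total = R1 + (R2 || L) = 15.59 + j33.54 Ω = 36.99∠65.1° Ω.
Step 5 — Power factor: PF = cos(φ) = Re(Z)/|Z| = 15.586/36.986 = 0.4214.
Step 6 — Type: Im(Z) = 33.54 ⇒ lagging (phase φ = 65.1°).

PF = 0.4214 (lagging, φ = 65.1°)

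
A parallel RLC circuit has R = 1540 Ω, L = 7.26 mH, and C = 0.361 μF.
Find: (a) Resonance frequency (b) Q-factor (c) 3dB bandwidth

Step 1 — Resonance: ω₀ = 1/√(LC) = 1/√(0.00726·3.61e-07) = 1.953e+04 rad/s.
Step 2 — f₀ = ω₀/(2π) = 3109 Hz.
Step 3 — Parallel Q: Q = R/(ω₀L) = 1540/(1.953e+04·0.00726) = 10.86.
Step 4 — Bandwidth: Δω = ω₀/Q = 1799 rad/s; BW = Δω/(2π) = 286.3 Hz.

(a) f₀ = 3109 Hz  (b) Q = 10.86  (c) BW = 286.3 Hz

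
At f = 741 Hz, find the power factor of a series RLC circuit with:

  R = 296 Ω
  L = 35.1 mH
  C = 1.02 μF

Step 1 — Angular frequency: ω = 2π·f = 2π·741 = 4656 rad/s.
Step 2 — Component impedances:
  R: Z = R = 296 Ω
  L: Z = jωL = j·4656·0.0351 = 0 + j163.4 Ω
  C: Z = 1/(jωC) = -j/(ω·C) = 0 - j210.6 Ω
Step 3 — Series combination: Z_total = R + L + C = 296 - j47.15 Ω = 299.7∠-9.1° Ω.
Step 4 — Power factor: PF = cos(φ) = Re(Z)/|Z| = 296/299.732 = 0.9875.
Step 5 — Type: Im(Z) = -47.15 ⇒ leading (phase φ = -9.1°).

PF = 0.9875 (leading, φ = -9.1°)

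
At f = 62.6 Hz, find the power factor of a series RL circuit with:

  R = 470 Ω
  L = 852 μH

Step 1 — Angular frequency: ω = 2π·f = 2π·62.6 = 393.3 rad/s.
Step 2 — Component impedances:
  R: Z = R = 470 Ω
  L: Z = jωL = j·393.3·0.000852 = 0 + j0.3351 Ω
Step 3 — Series combination: Z_total = R + L = 470 + j0.3351 Ω = 470∠0.0° Ω.
Step 4 — Power factor: PF = cos(φ) = Re(Z)/|Z| = 470/470 = 1.
Step 5 — Type: Im(Z) = 0.3351 ⇒ lagging (phase φ = 0.0°).

PF = 1 (lagging, φ = 0.0°)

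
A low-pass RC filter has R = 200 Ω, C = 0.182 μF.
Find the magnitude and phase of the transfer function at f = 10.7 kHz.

Step 1 — Angular frequency: ω = 2π·1.07e+04 = 6.723e+04 rad/s.
Step 2 — Transfer function: H(jω) = 1/(1 + jωRC).
Step 3 — Denominator: 1 + jωRC = 1 + j·6.723e+04·200·1.82e-07 = 1 + j2.447.
Step 4 — H = 0.1431 - j0.3502.
Step 5 — Magnitude: |H| = 0.3783 (-8.4 dB); phase: φ = -67.8°.

|H| = 0.3783 (-8.4 dB), φ = -67.8°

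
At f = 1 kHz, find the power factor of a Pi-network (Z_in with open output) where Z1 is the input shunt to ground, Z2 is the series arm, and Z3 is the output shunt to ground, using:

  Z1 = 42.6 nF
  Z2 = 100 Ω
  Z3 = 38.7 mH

Step 1 — Angular frequency: ω = 2π·f = 2π·1000 = 6283 rad/s.
Step 2 — Component impedances:
  Z1: Z = 1/(jωC) = -j/(ω·C) = 0 - j3736 Ω
  Z2: Z = R = 100 Ω
  Z3: Z = jωL = j·6283·0.0387 = 0 + j243.2 Ω
Step 3 — With open output, the series arm Z2 and the output shunt Z3 appear in series to ground: Z2 + Z3 = 100 + j243.2 Ω.
Step 4 — Parallel with input shunt Z1: Z_in = Z1 || (Z2 + Z3) = 114.3 + j256.8 Ω = 281.1∠66.0° Ω.
Step 5 — Power factor: PF = cos(φ) = Re(Z)/|Z| = 114.314/281.107 = 0.4067.
Step 6 — Type: Im(Z) = 256.8 ⇒ lagging (phase φ = 66.0°).

PF = 0.4067 (lagging, φ = 66.0°)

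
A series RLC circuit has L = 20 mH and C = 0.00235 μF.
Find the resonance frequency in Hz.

Step 1 — Resonance condition Im(Z)=0 gives ω₀ = 1/√(LC).
Step 2 — ω₀ = 1/√(0.02·2.35e-09) = 1.459e+05 rad/s.
Step 3 — f₀ = ω₀/(2π) = 2.322e+04 Hz.

f₀ = 2.322e+04 Hz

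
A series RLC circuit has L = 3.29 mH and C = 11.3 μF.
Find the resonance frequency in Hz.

Step 1 — Resonance condition Im(Z)=0 gives ω₀ = 1/√(LC).
Step 2 — ω₀ = 1/√(0.00329·1.13e-05) = 5186 rad/s.
Step 3 — f₀ = ω₀/(2π) = 825.4 Hz.

f₀ = 825.4 Hz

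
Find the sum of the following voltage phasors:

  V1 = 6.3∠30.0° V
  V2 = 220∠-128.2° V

Step 1 — Convert each phasor to rectangular form:
  V1 = 6.3·(cos(30.0°) + j·sin(30.0°)) = 5.456 + j3.15 V
  V2 = 220·(cos(-128.2°) + j·sin(-128.2°)) = -136 - j172.9 V
Step 2 — Sum components: V_total = -130.6 - j169.7 V.
Step 3 — Convert to polar: |V_total| = 214.2 V, ∠V_total = -127.6°.

V_total = 214.2∠-127.6° V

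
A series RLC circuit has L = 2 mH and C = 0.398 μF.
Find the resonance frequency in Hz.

Step 1 — Resonance condition Im(Z)=0 gives ω₀ = 1/√(LC).
Step 2 — ω₀ = 1/√(0.002·3.98e-07) = 3.544e+04 rad/s.
Step 3 — f₀ = ω₀/(2π) = 5641 Hz.

f₀ = 5641 Hz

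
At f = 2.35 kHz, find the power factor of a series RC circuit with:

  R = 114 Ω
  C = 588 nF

Step 1 — Angular frequency: ω = 2π·f = 2π·2350 = 1.477e+04 rad/s.
Step 2 — Component impedances:
  R: Z = R = 114 Ω
  C: Z = 1/(jωC) = -j/(ω·C) = 0 - j115.2 Ω
Step 3 — Series combination: Z_total = R + C = 114 - j115.2 Ω = 162.1∠-45.3° Ω.
Step 4 — Power factor: PF = cos(φ) = Re(Z)/|Z| = 114/162.056 = 0.7035.
Step 5 — Type: Im(Z) = -115.2 ⇒ leading (phase φ = -45.3°).

PF = 0.7035 (leading, φ = -45.3°)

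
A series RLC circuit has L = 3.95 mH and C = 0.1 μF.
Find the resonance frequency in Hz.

Step 1 — Resonance condition Im(Z)=0 gives ω₀ = 1/√(LC).
Step 2 — ω₀ = 1/√(0.00395·1e-07) = 5.032e+04 rad/s.
Step 3 — f₀ = ω₀/(2π) = 8008 Hz.

f₀ = 8008 Hz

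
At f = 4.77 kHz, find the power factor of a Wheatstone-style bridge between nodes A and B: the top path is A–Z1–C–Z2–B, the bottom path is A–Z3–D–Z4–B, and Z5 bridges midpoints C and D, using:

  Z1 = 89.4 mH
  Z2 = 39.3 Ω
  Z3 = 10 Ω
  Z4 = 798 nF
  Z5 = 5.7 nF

Step 1 — Angular frequency: ω = 2π·f = 2π·4770 = 2.997e+04 rad/s.
Step 2 — Component impedances:
  Z1: Z = jωL = j·2.997e+04·0.0894 = 0 + j2679 Ω
  Z2: Z = R = 39.3 Ω
  Z3: Z = R = 10 Ω
  Z4: Z = 1/(jωC) = -j/(ω·C) = 0 - j41.81 Ω
  Z5: Z = 1/(jωC) = -j/(ω·C) = 0 - j5854 Ω
Step 3 — Bridge requires nodal analysis (the Z5 bridge couples midpoints C and D, so the two paths cannot be reduced to a simple series/parallel combination). Setting node B to ground and injecting 1 A at node A, the 3-node admittance system at A, C, D solves to V_A = Z_AB = 10.32 - j42.13 Ω = 43.37∠-76.2° Ω.
Step 4 — Power factor: PF = cos(φ) = Re(Z)/|Z| = 10.319/43.372 = 0.2379.
Step 5 — Type: Im(Z) = -42.13 ⇒ leading (phase φ = -76.2°).

PF = 0.2379 (leading, φ = -76.2°)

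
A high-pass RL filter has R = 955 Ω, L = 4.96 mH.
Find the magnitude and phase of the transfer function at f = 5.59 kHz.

Step 1 — Angular frequency: ω = 2π·5590 = 3.512e+04 rad/s.
Step 2 — Transfer function: H(jω) = jωL/(R + jωL).
Step 3 — Numerator jωL = j·174.2; denominator R + jωL = 955 + j174.2.
Step 4 — H = 0.03221 + j0.1765.
Step 5 — Magnitude: |H| = 0.1795 (-14.9 dB); phase: φ = 79.7°.

|H| = 0.1795 (-14.9 dB), φ = 79.7°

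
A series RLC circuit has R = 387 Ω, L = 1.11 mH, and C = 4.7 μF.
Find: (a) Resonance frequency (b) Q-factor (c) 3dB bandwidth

Step 1 — Resonance: ω₀ = 1/√(LC) = 1/√(0.00111·4.7e-06) = 1.384e+04 rad/s.
Step 2 — f₀ = ω₀/(2π) = 2203 Hz.
Step 3 — Series Q: Q = ω₀L/R = 1.384e+04·0.00111/387 = 0.03971.
Step 4 — Bandwidth: Δω = ω₀/Q = 3.486e+05 rad/s; BW = Δω/(2π) = 5.549e+04 Hz.

(a) f₀ = 2203 Hz  (b) Q = 0.03971  (c) BW = 5.549e+04 Hz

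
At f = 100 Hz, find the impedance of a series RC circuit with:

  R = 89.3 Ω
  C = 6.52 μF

Step 1 — Angular frequency: ω = 2π·f = 2π·100 = 628.3 rad/s.
Step 2 — Component impedances:
  R: Z = R = 89.3 Ω
  C: Z = 1/(jωC) = -j/(ω·C) = 0 - j244.1 Ω
Step 3 — Series combination: Z_total = R + C = 89.3 - j244.1 Ω = 259.9∠-69.9° Ω.

Z = 89.3 - j244.1 Ω = 259.9∠-69.9° Ω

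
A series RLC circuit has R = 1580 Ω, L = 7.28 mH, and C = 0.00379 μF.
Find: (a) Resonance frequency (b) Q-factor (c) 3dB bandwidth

Step 1 — Resonance: ω₀ = 1/√(LC) = 1/√(0.00728·3.79e-09) = 1.904e+05 rad/s.
Step 2 — f₀ = ω₀/(2π) = 3.03e+04 Hz.
Step 3 — Series Q: Q = ω₀L/R = 1.904e+05·0.00728/1580 = 0.8772.
Step 4 — Bandwidth: Δω = ω₀/Q = 2.17e+05 rad/s; BW = Δω/(2π) = 3.454e+04 Hz.

(a) f₀ = 3.03e+04 Hz  (b) Q = 0.8772  (c) BW = 3.454e+04 Hz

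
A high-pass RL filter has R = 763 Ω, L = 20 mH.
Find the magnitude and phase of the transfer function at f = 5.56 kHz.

Step 1 — Angular frequency: ω = 2π·5560 = 3.493e+04 rad/s.
Step 2 — Transfer function: H(jω) = jωL/(R + jωL).
Step 3 — Numerator jωL = j·698.7; denominator R + jωL = 763 + j698.7.
Step 4 — H = 0.4561 + j0.4981.
Step 5 — Magnitude: |H| = 0.6753 (-3.4 dB); phase: φ = 47.5°.

|H| = 0.6753 (-3.4 dB), φ = 47.5°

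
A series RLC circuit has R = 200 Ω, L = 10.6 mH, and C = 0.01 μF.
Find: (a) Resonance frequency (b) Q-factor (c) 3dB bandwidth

Step 1 — Resonance condition Im(Z)=0 gives ω₀ = 1/√(LC).
Step 2 — ω₀ = 1/√(0.0106·1e-08) = 9.713e+04 rad/s.
Step 3 — f₀ = ω₀/(2π) = 1.546e+04 Hz.
Step 4 — Series Q: Q = ω₀L/R = 9.713e+04·0.0106/200 = 5.148.
Step 5 — 3dB bandwidth: Δω = ω₀/Q = 1.887e+04 rad/s; BW = Δω/(2π) = 3003 Hz.

(a) f₀ = 1.546e+04 Hz  (b) Q = 5.148  (c) BW = 3003 Hz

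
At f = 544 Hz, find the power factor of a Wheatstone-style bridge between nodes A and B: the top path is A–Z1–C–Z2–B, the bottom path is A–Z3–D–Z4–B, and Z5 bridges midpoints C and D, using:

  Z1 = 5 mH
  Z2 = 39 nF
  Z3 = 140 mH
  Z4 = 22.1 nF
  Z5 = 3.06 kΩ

Step 1 — Angular frequency: ω = 2π·f = 2π·544 = 3418 rad/s.
Step 2 — Component impedances:
  Z1: Z = jωL = j·3418·0.005 = 0 + j17.09 Ω
  Z2: Z = 1/(jωC) = -j/(ω·C) = 0 - j7502 Ω
  Z3: Z = jωL = j·3418·0.14 = 0 + j478.5 Ω
  Z4: Z = 1/(jωC) = -j/(ω·C) = 0 - j1.324e+04 Ω
  Z5: Z = R = 3060 Ω
Step 3 — Bridge requires nodal analysis (the Z5 bridge couples midpoints C and D, so the two paths cannot be reduced to a simple series/parallel combination). Setting node B to ground and injecting 1 A at node A, the 3-node admittance system at A, C, D solves to V_A = Z_AB = 8.779 - j4719 Ω = 4719∠-89.9° Ω.
Step 4 — Power factor: PF = cos(φ) = Re(Z)/|Z| = 8.779/4719 = 0.00186.
Step 5 — Type: Im(Z) = -4719 ⇒ leading (phase φ = -89.9°).

PF = 0.00186 (leading, φ = -89.9°)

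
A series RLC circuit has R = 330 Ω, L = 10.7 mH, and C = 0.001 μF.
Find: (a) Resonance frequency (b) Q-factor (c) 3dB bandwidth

Step 1 — Resonance: ω₀ = 1/√(LC) = 1/√(0.0107·1e-09) = 3.057e+05 rad/s.
Step 2 — f₀ = ω₀/(2π) = 4.866e+04 Hz.
Step 3 — Series Q: Q = ω₀L/R = 3.057e+05·0.0107/330 = 9.912.
Step 4 — Bandwidth: Δω = ω₀/Q = 3.084e+04 rad/s; BW = Δω/(2π) = 4909 Hz.

(a) f₀ = 4.866e+04 Hz  (b) Q = 9.912  (c) BW = 4909 Hz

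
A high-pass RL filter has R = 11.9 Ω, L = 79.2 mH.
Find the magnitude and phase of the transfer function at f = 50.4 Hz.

Step 1 — Angular frequency: ω = 2π·50.4 = 316.7 rad/s.
Step 2 — Transfer function: H(jω) = jωL/(R + jωL).
Step 3 — Numerator jωL = j·25.08; denominator R + jωL = 11.9 + j25.08.
Step 4 — H = 0.8162 + j0.3873.
Step 5 — Magnitude: |H| = 0.9035 (-0.9 dB); phase: φ = 25.4°.

|H| = 0.9035 (-0.9 dB), φ = 25.4°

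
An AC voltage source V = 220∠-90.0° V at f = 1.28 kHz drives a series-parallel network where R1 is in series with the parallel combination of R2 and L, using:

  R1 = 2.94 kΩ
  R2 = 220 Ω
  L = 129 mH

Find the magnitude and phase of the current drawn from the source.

Step 1 — Angular frequency: ω = 2π·f = 2π·1280 = 8042 rad/s.
Step 2 — Component impedances:
  R1: Z = R = 2940 Ω
  R2: Z = R = 220 Ω
  L: Z = jωL = j·8042·0.129 = 0 + j1037 Ω
Step 3 — Parallel branch: R2 || L = 1/(1/R2 + 1/L) = 210.5 + j44.64 Ω.
Step 4 — Series with R1: Z_total = R1 + (R2 || L) = 3151 + j44.64 Ω = 3151∠0.8° Ω.
Step 5 — Source phasor: V = 220∠-90.0° V = 0 - j220 V.
Step 6 — Ohm's law: I = V / Z_total = (0 - j220) / (3151 + j44.64) = -0.0009893 - j0.06982 A.
Step 7 — Convert to polar: |I| = 0.06982 A, ∠I = -90.8°.

I = 0.06982∠-90.8° A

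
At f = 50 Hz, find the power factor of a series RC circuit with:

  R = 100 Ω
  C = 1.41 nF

Step 1 — Angular frequency: ω = 2π·f = 2π·50 = 314.2 rad/s.
Step 2 — Component impedances:
  R: Z = R = 100 Ω
  C: Z = 1/(jωC) = -j/(ω·C) = 0 - j2.258e+06 Ω
Step 3 — Series combination: Z_total = R + C = 100 - j2.258e+06 Ω = 2.258e+06∠-90.0° Ω.
Step 4 — Power factor: PF = cos(φ) = Re(Z)/|Z| = 100/2.2575e+06 = 4.43e-05.
Step 5 — Type: Im(Z) = -2.258e+06 ⇒ leading (phase φ = -90.0°).

PF = 4.43e-05 (leading, φ = -90.0°)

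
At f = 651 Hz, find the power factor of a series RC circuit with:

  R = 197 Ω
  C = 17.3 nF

Step 1 — Angular frequency: ω = 2π·f = 2π·651 = 4090 rad/s.
Step 2 — Component impedances:
  R: Z = R = 197 Ω
  C: Z = 1/(jωC) = -j/(ω·C) = 0 - j1.413e+04 Ω
Step 3 — Series combination: Z_total = R + C = 197 - j1.413e+04 Ω = 1.413e+04∠-89.2° Ω.
Step 4 — Power factor: PF = cos(φ) = Re(Z)/|Z| = 197/1.413e+04 = 0.01394.
Step 5 — Type: Im(Z) = -1.413e+04 ⇒ leading (phase φ = -89.2°).

PF = 0.01394 (leading, φ = -89.2°)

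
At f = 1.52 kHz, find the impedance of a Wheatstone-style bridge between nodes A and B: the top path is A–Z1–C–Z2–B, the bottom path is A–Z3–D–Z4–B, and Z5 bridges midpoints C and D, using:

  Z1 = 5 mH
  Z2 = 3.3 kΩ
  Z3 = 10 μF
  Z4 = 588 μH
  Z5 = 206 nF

Step 1 — Angular frequency: ω = 2π·f = 2π·1520 = 9550 rad/s.
Step 2 — Component impedances:
  Z1: Z = jωL = j·9550·0.005 = 0 + j47.75 Ω
  Z2: Z = R = 3300 Ω
  Z3: Z = 1/(jωC) = -j/(ω·C) = 0 - j10.47 Ω
  Z4: Z = jωL = j·9550·0.000588 = 0 + j5.616 Ω
  Z5: Z = 1/(jωC) = -j/(ω·C) = 0 - j508.3 Ω
Step 3 — Bridge requires nodal analysis (the Z5 bridge couples midpoints C and D, so the two paths cannot be reduced to a simple series/parallel combination). Setting node B to ground and injecting 1 A at node A, the 3-node admittance system at A, C, D solves to V_A = Z_AB = 0.009788 - j4.622 Ω = 4.622∠-89.9° Ω.

Z = 0.009788 - j4.622 Ω = 4.622∠-89.9° Ω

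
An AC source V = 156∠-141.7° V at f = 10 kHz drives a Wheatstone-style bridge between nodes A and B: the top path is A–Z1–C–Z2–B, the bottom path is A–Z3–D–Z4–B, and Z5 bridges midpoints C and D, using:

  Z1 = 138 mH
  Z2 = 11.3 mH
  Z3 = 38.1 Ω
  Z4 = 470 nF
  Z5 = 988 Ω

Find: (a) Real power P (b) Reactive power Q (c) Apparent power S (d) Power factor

Step 1 — Angular frequency: ω = 2π·f = 2π·1e+04 = 6.283e+04 rad/s.
Step 2 — Component impedances:
  Z1: Z = jωL = j·6.283e+04·0.138 = 0 + j8671 Ω
  Z2: Z = jωL = j·6.283e+04·0.0113 = 0 + j710 Ω
  Z3: Z = R = 38.1 Ω
  Z4: Z = 1/(jωC) = -j/(ω·C) = 0 - j33.86 Ω
  Z5: Z = R = 988 Ω
Step 3 — Bridge requires nodal analysis (the Z5 bridge couples midpoints C and D, so the two paths cannot be reduced to a simple series/parallel combination). Setting node B to ground and injecting 1 A at node A, the 3-node admittance system at A, C, D solves to V_A = Z_AB = 39 - j34.4 Ω = 52.01∠-41.4° Ω.
Step 4 — Source phasor: V = 156∠-141.7° V = -122.4 - j96.69 V.
Step 5 — Current: I = V / Z = -0.5356 - j2.951 A = 3∠-100.3° A.
Step 6 — Complex power: S = V·I* = 350.9 - j309.5 VA.
Step 7 — Real power: P = Re(S) = 350.9 W.
Step 8 — Reactive power: Q = Im(S) = -309.5 VAR.
Step 9 — Apparent power: |S| = 467.9 VA.
Step 10 — Power factor: PF = P/|S| = 0.7499 (leading).

(a) P = 350.9 W  (b) Q = -309.5 VAR  (c) S = 467.9 VA  (d) PF = 0.7499 (leading)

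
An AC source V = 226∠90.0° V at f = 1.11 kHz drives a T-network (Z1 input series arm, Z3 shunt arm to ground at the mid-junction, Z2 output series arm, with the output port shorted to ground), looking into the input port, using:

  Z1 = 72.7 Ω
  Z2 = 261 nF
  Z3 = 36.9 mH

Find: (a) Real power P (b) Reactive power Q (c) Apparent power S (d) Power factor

Step 1 — Angular frequency: ω = 2π·f = 2π·1110 = 6974 rad/s.
Step 2 — Component impedances:
  Z1: Z = R = 72.7 Ω
  Z2: Z = 1/(jωC) = -j/(ω·C) = 0 - j549.4 Ω
  Z3: Z = jωL = j·6974·0.0369 = 0 + j257.4 Ω
Step 3 — With the output port shorted to ground, the output series arm Z2 runs from the junction to ground; the shunt arm Z3 also runs from the junction to ground. They appear in parallel: Z3 || Z2 = 0 + j484.2 Ω.
Step 4 — Series with input arm Z1: Z_in = Z1 + (Z3 || Z2) = 72.7 + j484.2 Ω = 489.6∠81.5° Ω.
Step 5 — Source phasor: V = 226∠90.0° V = 0 + j226 V.
Step 6 — Current: I = V / Z = 0.4565 + j0.06854 A = 0.4616∠8.5° A.
Step 7 — Complex power: S = V·I* = 15.49 + j103.2 VA.
Step 8 — Real power: P = Re(S) = 15.49 W.
Step 9 — Reactive power: Q = Im(S) = 103.2 VAR.
Step 10 — Apparent power: |S| = 104.3 VA.
Step 11 — Power factor: PF = P/|S| = 0.1485 (lagging).

(a) P = 15.49 W  (b) Q = 103.2 VAR  (c) S = 104.3 VA  (d) PF = 0.1485 (lagging)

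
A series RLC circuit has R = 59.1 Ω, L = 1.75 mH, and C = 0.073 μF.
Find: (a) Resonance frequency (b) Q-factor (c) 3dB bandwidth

Step 1 — Resonance: ω₀ = 1/√(LC) = 1/√(0.00175·7.3e-08) = 8.847e+04 rad/s.
Step 2 — f₀ = ω₀/(2π) = 1.408e+04 Hz.
Step 3 — Series Q: Q = ω₀L/R = 8.847e+04·0.00175/59.1 = 2.62.
Step 4 — Bandwidth: Δω = ω₀/Q = 3.377e+04 rad/s; BW = Δω/(2π) = 5375 Hz.

(a) f₀ = 1.408e+04 Hz  (b) Q = 2.62  (c) BW = 5375 Hz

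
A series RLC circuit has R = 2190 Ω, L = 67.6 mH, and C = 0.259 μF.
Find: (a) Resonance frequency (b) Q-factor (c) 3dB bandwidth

Step 1 — Resonance: ω₀ = 1/√(LC) = 1/√(0.0676·2.59e-07) = 7557 rad/s.
Step 2 — f₀ = ω₀/(2π) = 1203 Hz.
Step 3 — Series Q: Q = ω₀L/R = 7557·0.0676/2190 = 0.2333.
Step 4 — Bandwidth: Δω = ω₀/Q = 3.24e+04 rad/s; BW = Δω/(2π) = 5156 Hz.

(a) f₀ = 1203 Hz  (b) Q = 0.2333  (c) BW = 5156 Hz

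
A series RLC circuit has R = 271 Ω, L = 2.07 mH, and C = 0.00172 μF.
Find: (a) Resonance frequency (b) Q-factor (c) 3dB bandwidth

Step 1 — Resonance condition Im(Z)=0 gives ω₀ = 1/√(LC).
Step 2 — ω₀ = 1/√(0.00207·1.72e-09) = 5.3e+05 rad/s.
Step 3 — f₀ = ω₀/(2π) = 8.435e+04 Hz.
Step 4 — Series Q: Q = ω₀L/R = 5.3e+05·0.00207/271 = 4.048.
Step 5 — 3dB bandwidth: Δω = ω₀/Q = 1.309e+05 rad/s; BW = Δω/(2π) = 2.084e+04 Hz.

(a) f₀ = 8.435e+04 Hz  (b) Q = 4.048  (c) BW = 2.084e+04 Hz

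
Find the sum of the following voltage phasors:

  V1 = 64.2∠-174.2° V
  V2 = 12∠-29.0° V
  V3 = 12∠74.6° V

Step 1 — Convert each phasor to rectangular form:
  V1 = 64.2·(cos(-174.2°) + j·sin(-174.2°)) = -63.87 - j6.488 V
  V2 = 12·(cos(-29.0°) + j·sin(-29.0°)) = 10.5 - j5.818 V
  V3 = 12·(cos(74.6°) + j·sin(74.6°)) = 3.187 + j11.57 V
Step 2 — Sum components: V_total = -50.19 - j0.7364 V.
Step 3 — Convert to polar: |V_total| = 50.19 V, ∠V_total = -179.2°.

V_total = 50.19∠-179.2° V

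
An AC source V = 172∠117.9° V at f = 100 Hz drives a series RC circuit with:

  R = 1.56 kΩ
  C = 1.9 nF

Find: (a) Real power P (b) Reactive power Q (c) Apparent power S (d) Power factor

Step 1 — Angular frequency: ω = 2π·f = 2π·100 = 628.3 rad/s.
Step 2 — Component impedances:
  R: Z = R = 1560 Ω
  C: Z = 1/(jωC) = -j/(ω·C) = 0 - j8.377e+05 Ω
Step 3 — Series combination: Z_total = R + C = 1560 - j8.377e+05 Ω = 8.377e+05∠-89.9° Ω.
Step 4 — Source phasor: V = 172∠117.9° V = -80.48 + j152 V.
Step 5 — Current: I = V / Z = -0.0001816 - j9.574e-05 A = 0.0002053∠-152.2° A.
Step 6 — Complex power: S = V·I* = 6.577e-05 - j0.03532 VA.
Step 7 — Real power: P = Re(S) = 6.577e-05 W.
Step 8 — Reactive power: Q = Im(S) = -0.03532 VAR.
Step 9 — Apparent power: |S| = 0.03532 VA.
Step 10 — Power factor: PF = P/|S| = 0.001862 (leading).

(a) P = 6.577e-05 W  (b) Q = -0.03532 VAR  (c) S = 0.03532 VA  (d) PF = 0.001862 (leading)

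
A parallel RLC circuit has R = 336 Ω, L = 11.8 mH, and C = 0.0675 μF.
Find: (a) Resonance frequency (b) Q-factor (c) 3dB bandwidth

Step 1 — Resonance: ω₀ = 1/√(LC) = 1/√(0.0118·6.75e-08) = 3.543e+04 rad/s.
Step 2 — f₀ = ω₀/(2π) = 5639 Hz.
Step 3 — Parallel Q: Q = R/(ω₀L) = 336/(3.543e+04·0.0118) = 0.8036.
Step 4 — Bandwidth: Δω = ω₀/Q = 4.409e+04 rad/s; BW = Δω/(2π) = 7017 Hz.

(a) f₀ = 5639 Hz  (b) Q = 0.8036  (c) BW = 7017 Hz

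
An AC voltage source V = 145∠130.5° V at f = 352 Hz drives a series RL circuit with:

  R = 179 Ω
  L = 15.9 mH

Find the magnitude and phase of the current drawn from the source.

Step 1 — Angular frequency: ω = 2π·f = 2π·352 = 2212 rad/s.
Step 2 — Component impedances:
  R: Z = R = 179 Ω
  L: Z = jωL = j·2212·0.0159 = 0 + j35.17 Ω
Step 3 — Series combination: Z_total = R + L = 179 + j35.17 Ω = 182.4∠11.1° Ω.
Step 4 — Source phasor: V = 145∠130.5° V = -94.17 + j110.3 V.
Step 5 — Ohm's law: I = V / Z_total = (-94.17 + j110.3) / (179 + j35.17) = -0.39 + j0.6926 A.
Step 6 — Convert to polar: |I| = 0.7949 A, ∠I = 119.4°.

I = 0.7949∠119.4° A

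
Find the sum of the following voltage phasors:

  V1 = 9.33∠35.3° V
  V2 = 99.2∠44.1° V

Step 1 — Convert each phasor to rectangular form:
  V1 = 9.33·(cos(35.3°) + j·sin(35.3°)) = 7.615 + j5.391 V
  V2 = 99.2·(cos(44.1°) + j·sin(44.1°)) = 71.24 + j69.03 V
Step 2 — Sum components: V_total = 78.85 + j74.43 V.
Step 3 — Convert to polar: |V_total| = 108.4 V, ∠V_total = 43.3°.

V_total = 108.4∠43.3° V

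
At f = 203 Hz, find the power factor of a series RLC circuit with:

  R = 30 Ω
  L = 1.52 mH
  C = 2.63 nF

Step 1 — Angular frequency: ω = 2π·f = 2π·203 = 1275 rad/s.
Step 2 — Component impedances:
  R: Z = R = 30 Ω
  L: Z = jωL = j·1275·0.00152 = 0 + j1.939 Ω
  C: Z = 1/(jωC) = -j/(ω·C) = 0 - j2.981e+05 Ω
Step 3 — Series combination: Z_total = R + L + C = 30 - j2.981e+05 Ω = 2.981e+05∠-90.0° Ω.
Step 4 — Power factor: PF = cos(φ) = Re(Z)/|Z| = 30/2.981e+05 = 0.0001006.
Step 5 — Type: Im(Z) = -2.981e+05 ⇒ leading (phase φ = -90.0°).

PF = 0.0001006 (leading, φ = -90.0°)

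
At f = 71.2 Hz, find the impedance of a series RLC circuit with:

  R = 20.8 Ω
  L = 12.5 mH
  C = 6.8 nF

Step 1 — Angular frequency: ω = 2π·f = 2π·71.2 = 447.4 rad/s.
Step 2 — Component impedances:
  R: Z = R = 20.8 Ω
  L: Z = jωL = j·447.4·0.0125 = 0 + j5.592 Ω
  C: Z = 1/(jωC) = -j/(ω·C) = 0 - j3.287e+05 Ω
Step 3 — Series combination: Z_total = R + L + C = 20.8 - j3.287e+05 Ω = 3.287e+05∠-90.0° Ω.

Z = 20.8 - j3.287e+05 Ω = 3.287e+05∠-90.0° Ω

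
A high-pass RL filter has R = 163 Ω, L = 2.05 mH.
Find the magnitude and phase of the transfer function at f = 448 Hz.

Step 1 — Angular frequency: ω = 2π·448 = 2815 rad/s.
Step 2 — Transfer function: H(jω) = jωL/(R + jωL).
Step 3 — Numerator jωL = j·5.77; denominator R + jωL = 163 + j5.77.
Step 4 — H = 0.001252 + j0.03536.
Step 5 — Magnitude: |H| = 0.03538 (-29.0 dB); phase: φ = 88.0°.

|H| = 0.03538 (-29.0 dB), φ = 88.0°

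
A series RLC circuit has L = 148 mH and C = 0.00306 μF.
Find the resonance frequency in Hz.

Step 1 — Resonance condition Im(Z)=0 gives ω₀ = 1/√(LC).
Step 2 — ω₀ = 1/√(0.148·3.06e-09) = 4.699e+04 rad/s.
Step 3 — f₀ = ω₀/(2π) = 7479 Hz.

f₀ = 7479 Hz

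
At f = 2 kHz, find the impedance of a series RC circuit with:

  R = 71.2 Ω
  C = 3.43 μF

Step 1 — Angular frequency: ω = 2π·f = 2π·2000 = 1.257e+04 rad/s.
Step 2 — Component impedances:
  R: Z = R = 71.2 Ω
  C: Z = 1/(jωC) = -j/(ω·C) = 0 - j23.2 Ω
Step 3 — Series combination: Z_total = R + C = 71.2 - j23.2 Ω = 74.88∠-18.0° Ω.

Z = 71.2 - j23.2 Ω = 74.88∠-18.0° Ω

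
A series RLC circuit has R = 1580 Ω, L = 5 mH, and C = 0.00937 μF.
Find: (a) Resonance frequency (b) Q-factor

Step 1 — Resonance condition Im(Z)=0 gives ω₀ = 1/√(LC).
Step 2 — ω₀ = 1/√(0.005·9.37e-09) = 1.461e+05 rad/s.
Step 3 — f₀ = ω₀/(2π) = 2.325e+04 Hz.
Step 4 — Series Q: Q = ω₀L/R = 1.461e+05·0.005/1580 = 0.4623.

(a) f₀ = 2.325e+04 Hz  (b) Q = 0.4623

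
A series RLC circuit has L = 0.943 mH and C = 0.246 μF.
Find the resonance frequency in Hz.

Step 1 — Resonance condition Im(Z)=0 gives ω₀ = 1/√(LC).
Step 2 — ω₀ = 1/√(0.000943·2.46e-07) = 6.566e+04 rad/s.
Step 3 — f₀ = ω₀/(2π) = 1.045e+04 Hz.

f₀ = 1.045e+04 Hz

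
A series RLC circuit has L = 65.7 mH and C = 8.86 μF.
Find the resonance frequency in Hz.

Step 1 — Resonance condition Im(Z)=0 gives ω₀ = 1/√(LC).
Step 2 — ω₀ = 1/√(0.0657·8.86e-06) = 1311 rad/s.
Step 3 — f₀ = ω₀/(2π) = 208.6 Hz.

f₀ = 208.6 Hz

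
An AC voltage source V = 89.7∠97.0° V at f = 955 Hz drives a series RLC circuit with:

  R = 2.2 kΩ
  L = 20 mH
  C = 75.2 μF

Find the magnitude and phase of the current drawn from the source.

Step 1 — Angular frequency: ω = 2π·f = 2π·955 = 6000 rad/s.
Step 2 — Component impedances:
  R: Z = R = 2200 Ω
  L: Z = jωL = j·6000·0.02 = 0 + j120 Ω
  C: Z = 1/(jωC) = -j/(ω·C) = 0 - j2.216 Ω
Step 3 — Series combination: Z_total = R + L + C = 2200 + j117.8 Ω = 2203∠3.1° Ω.
Step 4 — Source phasor: V = 89.7∠97.0° V = -10.93 + j89.03 V.
Step 5 — Ohm's law: I = V / Z_total = (-10.93 + j89.03) / (2200 + j117.8) = -0.002794 + j0.04062 A.
Step 6 — Convert to polar: |I| = 0.04071 A, ∠I = 93.9°.

I = 0.04071∠93.9° A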